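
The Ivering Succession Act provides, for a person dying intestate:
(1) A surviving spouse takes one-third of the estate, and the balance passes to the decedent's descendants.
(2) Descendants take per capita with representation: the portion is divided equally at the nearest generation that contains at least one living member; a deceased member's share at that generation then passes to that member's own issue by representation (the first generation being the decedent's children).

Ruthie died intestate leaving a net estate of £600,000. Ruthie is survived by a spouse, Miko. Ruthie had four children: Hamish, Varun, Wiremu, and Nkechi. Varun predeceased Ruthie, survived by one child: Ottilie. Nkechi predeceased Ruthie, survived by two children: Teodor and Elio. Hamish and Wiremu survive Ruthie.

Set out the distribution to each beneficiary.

Miko: £200,000; Hamish: £100,000; Ottilie: £100,000; Wiremu: £100,000; Teodor: £50,000; Elio: £50,000

Miko takes one-third of £600,000 = £200,000. The remaining £400,000 passes to the descendants.
The descendants' portion (£400,000) is divided into 4 shares of £100,000: Hamish and Wiremu each take £100,000; Varun's £100,000 share passes to Varun's issue; Nkechi's £100,000 share passes to Nkechi's issue.
Varun's share (£100,000) passes entirely to Ottilie.
Nkechi's share (£100,000) is divided into 2 shares of £50,000: Teodor and Elio each take £50,000.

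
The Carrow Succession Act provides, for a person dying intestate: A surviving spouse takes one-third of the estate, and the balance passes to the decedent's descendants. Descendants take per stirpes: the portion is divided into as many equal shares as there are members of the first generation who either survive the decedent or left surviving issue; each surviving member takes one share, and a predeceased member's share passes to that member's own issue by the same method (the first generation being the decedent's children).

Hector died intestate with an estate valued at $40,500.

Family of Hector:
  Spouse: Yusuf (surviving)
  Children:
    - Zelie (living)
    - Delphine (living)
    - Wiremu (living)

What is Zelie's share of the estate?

Zelie receives $9,000.

Yusuf takes one-third of $40,500 = $13,500. The remaining $27,000 passes to the descendants.
The descendants' portion ($27,000) is divided into 3 shares of $9,000: Zelie, Delphine, and Wiremu each take $9,000.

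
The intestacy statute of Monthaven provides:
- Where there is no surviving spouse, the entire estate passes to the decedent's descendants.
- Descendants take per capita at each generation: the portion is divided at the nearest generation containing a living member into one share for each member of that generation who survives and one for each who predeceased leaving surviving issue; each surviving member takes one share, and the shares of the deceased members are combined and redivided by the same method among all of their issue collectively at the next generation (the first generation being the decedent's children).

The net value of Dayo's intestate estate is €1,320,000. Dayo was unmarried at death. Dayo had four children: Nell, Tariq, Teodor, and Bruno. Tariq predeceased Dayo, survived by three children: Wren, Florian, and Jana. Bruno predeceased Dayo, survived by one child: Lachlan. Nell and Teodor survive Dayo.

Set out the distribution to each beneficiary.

The entire €1,320,000 passes to the descendants.
That amount (€1,320,000) is divided at the children's generation into 4 shares of €330,000. Nell and Teodor each take €330,000. The 2 shares of the deceased (Tariq and Bruno) are combined into a pool of €660,000.
That pool (€660,000) is divided at the grandchildren's generation equally among Wren, Florian, Jana, and Lachlan: €165,000 each.

Nell: €330,000; Wren: €165,000; Florian: €165,000; Jana: €165,000; Teodor: €330,000; Lachlan: €165,000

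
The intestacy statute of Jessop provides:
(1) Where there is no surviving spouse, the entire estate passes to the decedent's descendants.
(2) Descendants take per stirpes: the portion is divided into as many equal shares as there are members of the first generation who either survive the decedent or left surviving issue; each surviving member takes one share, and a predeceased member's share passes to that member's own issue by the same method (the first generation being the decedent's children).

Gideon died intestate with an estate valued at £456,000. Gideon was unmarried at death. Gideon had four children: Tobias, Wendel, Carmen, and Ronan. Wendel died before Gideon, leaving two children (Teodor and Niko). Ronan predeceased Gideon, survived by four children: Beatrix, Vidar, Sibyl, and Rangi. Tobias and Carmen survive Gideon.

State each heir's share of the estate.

Tobias: £114,000; Teodor: £57,000; Niko: £57,000; Carmen: £114,000; Beatrix: £28,500; Vidar: £28,500; Sibyl: £28,500; Rangi: £28,500

The entire £456,000 passes to the descendants.
That amount (£456,000) is divided into 4 shares of £114,000: Tobias and Carmen each take £114,000; Wendel's £114,000 share passes to Wendel's issue; Ronan's £114,000 share passes to Ronan's issue.
Wendel's share (£114,000) is divided into 2 shares of £57,000: Teodor and Niko each take £57,000.
Ronan's share (£114,000) is divided into 4 shares of £28,500: Beatrix, Vidar, Sibyl, and Rangi each take £28,500.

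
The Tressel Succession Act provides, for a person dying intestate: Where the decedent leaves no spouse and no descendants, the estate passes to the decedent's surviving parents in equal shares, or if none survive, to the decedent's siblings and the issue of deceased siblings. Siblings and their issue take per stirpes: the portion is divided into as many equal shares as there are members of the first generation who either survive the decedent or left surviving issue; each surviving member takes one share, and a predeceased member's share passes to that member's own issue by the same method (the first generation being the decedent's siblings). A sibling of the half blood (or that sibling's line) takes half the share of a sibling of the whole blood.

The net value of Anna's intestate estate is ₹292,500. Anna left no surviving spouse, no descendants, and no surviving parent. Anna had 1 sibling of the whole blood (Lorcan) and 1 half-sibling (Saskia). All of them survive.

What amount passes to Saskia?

The entire ₹292,500 passes to the siblings and their issue.
Counting each half-blood sibling's line as half a unit, there are 3/2 units in ₹292,500, so one unit is ₹195,000. Whole-blood lines (Lorcan) take ₹195,000 each; half-blood lines (Saskia) take ₹97,500 each.

Saskia receives ₹97,500.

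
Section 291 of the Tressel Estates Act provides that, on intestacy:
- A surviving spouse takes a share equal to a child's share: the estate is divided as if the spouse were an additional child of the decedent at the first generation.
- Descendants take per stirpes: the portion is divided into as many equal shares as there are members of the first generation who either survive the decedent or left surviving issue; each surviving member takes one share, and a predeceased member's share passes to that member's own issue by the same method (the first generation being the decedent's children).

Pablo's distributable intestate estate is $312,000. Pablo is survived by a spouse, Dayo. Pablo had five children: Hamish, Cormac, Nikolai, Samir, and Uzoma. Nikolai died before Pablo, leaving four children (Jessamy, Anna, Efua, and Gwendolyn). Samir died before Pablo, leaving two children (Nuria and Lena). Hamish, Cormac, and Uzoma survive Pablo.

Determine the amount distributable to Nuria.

The spouse counts as an additional share at the children's level, so there are 6 primary shares of $52,000. Dayo takes one such share ($52,000).
The children's combined portion ($260,000) is divided into 5 shares of $52,000: Hamish, Cormac, and Uzoma each take $52,000; Nikolai's $52,000 share passes to Nikolai's issue; Samir's $52,000 share passes to Samir's issue.
Nikolai's share ($52,000) is divided into 4 shares of $13,000: Jessamy, Anna, Efua, and Gwendolyn each take $13,000.
Samir's share ($52,000) is divided into 2 shares of $26,000: Nuria and Lena each take $26,000.

Nuria receives $26,000.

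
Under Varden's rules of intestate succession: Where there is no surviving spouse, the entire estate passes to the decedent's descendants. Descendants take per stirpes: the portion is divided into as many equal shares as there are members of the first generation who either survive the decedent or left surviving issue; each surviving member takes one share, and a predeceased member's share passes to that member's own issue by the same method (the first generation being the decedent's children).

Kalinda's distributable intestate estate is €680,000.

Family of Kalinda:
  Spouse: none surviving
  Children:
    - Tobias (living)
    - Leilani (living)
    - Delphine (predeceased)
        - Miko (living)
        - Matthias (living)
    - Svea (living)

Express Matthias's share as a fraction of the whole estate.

Matthias receives 1/8 of the estate.

The entire €680,000 passes to the descendants.
That amount (€680,000) is divided into 4 shares of €170,000: Tobias, Leilani, and Svea each take €170,000; Delphine's €170,000 share passes to Delphine's issue.
Delphine's share (€170,000) is divided into 2 shares of €85,000: Miko and Matthias each take €85,000.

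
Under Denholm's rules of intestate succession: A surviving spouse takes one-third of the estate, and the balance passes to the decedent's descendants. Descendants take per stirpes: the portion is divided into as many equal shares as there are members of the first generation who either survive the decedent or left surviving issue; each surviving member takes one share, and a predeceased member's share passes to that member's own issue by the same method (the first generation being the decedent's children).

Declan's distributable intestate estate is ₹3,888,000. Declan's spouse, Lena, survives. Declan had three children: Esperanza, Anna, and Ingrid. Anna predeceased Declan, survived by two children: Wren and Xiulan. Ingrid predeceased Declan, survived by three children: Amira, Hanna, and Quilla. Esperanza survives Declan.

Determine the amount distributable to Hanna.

Hanna receives ₹288,000.

Lena takes one-third of ₹3,888,000 = ₹1,296,000. The remaining ₹2,592,000 passes to the descendants.
The descendants' portion (₹2,592,000) is divided into 3 shares of ₹864,000: Esperanza takes ₹864,000; Anna's ₹864,000 share passes to Anna's issue; Ingrid's ₹864,000 share passes to Ingrid's issue.
Anna's share (₹864,000) is divided into 2 shares of ₹432,000: Wren and Xiulan each take ₹432,000.
Ingrid's share (₹864,000) is divided into 3 shares of ₹288,000: Amira, Hanna, and Quilla each take ₹288,000.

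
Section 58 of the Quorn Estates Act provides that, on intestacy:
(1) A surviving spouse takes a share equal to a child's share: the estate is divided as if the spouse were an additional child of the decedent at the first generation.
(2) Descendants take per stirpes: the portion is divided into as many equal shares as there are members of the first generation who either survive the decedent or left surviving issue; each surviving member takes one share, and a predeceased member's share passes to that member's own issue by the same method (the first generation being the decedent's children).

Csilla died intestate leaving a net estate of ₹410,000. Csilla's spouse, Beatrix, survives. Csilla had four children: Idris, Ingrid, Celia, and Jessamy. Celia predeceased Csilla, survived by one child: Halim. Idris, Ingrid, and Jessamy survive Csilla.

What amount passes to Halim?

The spouse counts as an additional share at the children's level, so there are 5 primary shares of ₹82,000. Beatrix takes one such share (₹82,000).
The children's combined portion (₹328,000) is divided into 4 shares of ₹82,000: Idris, Ingrid, and Jessamy each take ₹82,000; Celia's ₹82,000 share passes to Celia's issue.
Celia's share (₹82,000) passes entirely to Halim.

Halim receives ₹82,000.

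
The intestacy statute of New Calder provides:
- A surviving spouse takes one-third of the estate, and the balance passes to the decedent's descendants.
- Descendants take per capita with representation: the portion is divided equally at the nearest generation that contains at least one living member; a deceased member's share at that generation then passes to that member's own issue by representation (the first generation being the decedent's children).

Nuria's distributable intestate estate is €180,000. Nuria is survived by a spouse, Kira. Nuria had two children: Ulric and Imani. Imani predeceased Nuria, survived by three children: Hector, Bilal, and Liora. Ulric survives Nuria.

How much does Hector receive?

Kira takes one-third of €180,000 = €60,000. The remaining €120,000 passes to the descendants.
The descendants' portion (€120,000) is divided into 2 shares of €60,000: Ulric takes €60,000; Imani's €60,000 share passes to Imani's issue.
Imani's share (€60,000) is divided into 3 shares of €20,000: Hector, Bilal, and Liora each take €20,000.

Hector receives €20,000.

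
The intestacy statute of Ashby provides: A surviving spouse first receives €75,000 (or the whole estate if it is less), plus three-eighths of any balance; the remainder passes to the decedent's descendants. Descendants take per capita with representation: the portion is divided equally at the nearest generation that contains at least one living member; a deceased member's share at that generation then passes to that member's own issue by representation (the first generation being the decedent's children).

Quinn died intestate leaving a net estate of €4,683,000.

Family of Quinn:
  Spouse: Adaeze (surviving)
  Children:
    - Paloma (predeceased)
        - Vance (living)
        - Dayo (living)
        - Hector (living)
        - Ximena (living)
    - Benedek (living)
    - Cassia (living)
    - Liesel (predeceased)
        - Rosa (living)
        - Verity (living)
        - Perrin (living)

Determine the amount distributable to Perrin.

Perrin receives €240,000.

Adaeze first takes €75,000, leaving a balance of €4,608,000. Adaeze then takes three-eighths of the balance (€1,728,000), for a total of €1,803,000. The remaining €2,880,000 passes to the descendants.
The descendants' portion (€2,880,000) is divided into 4 shares of €720,000: Benedek and Cassia each take €720,000; Paloma's €720,000 share passes to Paloma's issue; Liesel's €720,000 share passes to Liesel's issue.
Paloma's share (€720,000) is divided into 4 shares of €180,000: Vance, Dayo, Hector, and Ximena each take €180,000.
Liesel's share (€720,000) is divided into 3 shares of €240,000: Rosa, Verity, and Perrin each take €240,000.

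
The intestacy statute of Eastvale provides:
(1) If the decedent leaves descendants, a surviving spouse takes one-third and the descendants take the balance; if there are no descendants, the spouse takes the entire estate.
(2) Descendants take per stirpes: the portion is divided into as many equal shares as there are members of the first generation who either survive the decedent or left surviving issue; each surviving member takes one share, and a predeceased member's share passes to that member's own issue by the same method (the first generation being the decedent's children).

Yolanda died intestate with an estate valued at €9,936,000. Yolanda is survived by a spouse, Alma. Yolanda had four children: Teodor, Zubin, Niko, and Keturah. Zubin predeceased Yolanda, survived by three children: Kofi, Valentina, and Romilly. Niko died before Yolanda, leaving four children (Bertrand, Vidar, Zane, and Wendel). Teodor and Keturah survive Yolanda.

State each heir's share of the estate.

Alma takes one-third of €9,936,000 = €3,312,000. The remaining €6,624,000 passes to the descendants.
The descendants' portion (€6,624,000) is divided into 4 shares of €1,656,000: Teodor and Keturah each take €1,656,000; Zubin's €1,656,000 share passes to Zubin's issue; Niko's €1,656,000 share passes to Niko's issue.
Zubin's share (€1,656,000) is divided into 3 shares of €552,000: Kofi, Valentina, and Romilly each take €552,000.
Niko's share (€1,656,000) is divided into 4 shares of €414,000: Bertrand, Vidar, Zane, and Wendel each take €414,000.

Alma: €3,312,000; Teodor: €1,656,000; Kofi: €552,000; Valentina: €552,000; Romilly: €552,000; Bertrand: €414,000; Vidar: €414,000; Zane: €414,000; Wendel: €414,000; Keturah: €1,656,000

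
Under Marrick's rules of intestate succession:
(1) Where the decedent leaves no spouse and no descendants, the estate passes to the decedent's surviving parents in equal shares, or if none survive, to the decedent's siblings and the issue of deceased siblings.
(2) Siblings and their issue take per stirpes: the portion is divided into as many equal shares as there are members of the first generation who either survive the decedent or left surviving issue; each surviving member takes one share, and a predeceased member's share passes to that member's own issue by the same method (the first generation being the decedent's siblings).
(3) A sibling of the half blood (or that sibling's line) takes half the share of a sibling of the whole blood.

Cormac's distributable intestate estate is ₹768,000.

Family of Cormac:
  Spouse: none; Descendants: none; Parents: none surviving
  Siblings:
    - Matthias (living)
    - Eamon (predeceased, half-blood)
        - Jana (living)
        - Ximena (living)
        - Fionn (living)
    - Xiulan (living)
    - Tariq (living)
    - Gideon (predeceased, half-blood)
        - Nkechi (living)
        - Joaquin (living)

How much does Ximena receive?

Ximena receives ₹32,000.

The entire ₹768,000 passes to the siblings and their issue.
Counting each half-blood sibling's line as half a unit, there are 4 units in ₹768,000, so one unit is ₹192,000. Whole-blood lines (Matthias, Xiulan, and Tariq) take ₹192,000 each; half-blood lines (Eamon and Gideon) take ₹96,000 each.
Eamon's share (₹96,000) is divided into 3 shares of ₹32,000: Jana, Ximena, and Fionn each take ₹32,000.
Gideon's share (₹96,000) is divided into 2 shares of ₹48,000: Nkechi and Joaquin each take ₹48,000.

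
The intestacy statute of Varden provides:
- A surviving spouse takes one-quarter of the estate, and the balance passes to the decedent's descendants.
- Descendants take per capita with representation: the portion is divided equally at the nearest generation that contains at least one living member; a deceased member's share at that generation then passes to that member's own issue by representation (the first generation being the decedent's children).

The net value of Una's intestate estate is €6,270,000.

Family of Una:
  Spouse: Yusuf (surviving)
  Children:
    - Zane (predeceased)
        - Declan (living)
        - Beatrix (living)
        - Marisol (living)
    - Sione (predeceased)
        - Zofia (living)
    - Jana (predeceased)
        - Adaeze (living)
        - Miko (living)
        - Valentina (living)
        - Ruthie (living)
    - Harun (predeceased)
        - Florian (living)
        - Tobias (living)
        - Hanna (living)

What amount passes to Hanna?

Yusuf takes one-quarter of €6,270,000 = €1,567,500. The remaining €4,702,500 passes to the descendants.
No child survives, so the initial division is made at the grandchildren's generation.
The descendants' portion (€4,702,500) is divided into 11 shares of €427,500: Declan, Beatrix, Marisol, Zofia, Adaeze, Miko, Valentina, Ruthie, Florian, Tobias, and Hanna each take €427,500.

Hanna receives €427,500.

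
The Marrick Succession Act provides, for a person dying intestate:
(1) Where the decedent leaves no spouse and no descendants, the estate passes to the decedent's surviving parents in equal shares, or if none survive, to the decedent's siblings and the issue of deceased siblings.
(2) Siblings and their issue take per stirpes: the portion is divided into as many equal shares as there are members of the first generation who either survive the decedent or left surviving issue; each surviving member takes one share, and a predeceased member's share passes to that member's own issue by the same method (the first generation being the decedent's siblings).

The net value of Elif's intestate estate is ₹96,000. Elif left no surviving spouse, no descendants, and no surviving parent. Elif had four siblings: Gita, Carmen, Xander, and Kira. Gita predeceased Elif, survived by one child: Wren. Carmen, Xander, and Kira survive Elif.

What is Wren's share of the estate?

Wren receives ₹24,000.

The entire ₹96,000 passes to the siblings and their issue.
That amount (₹96,000) is divided into 4 shares of ₹24,000: Carmen, Xander, and Kira each take ₹24,000; Gita's ₹24,000 share passes to Gita's issue.
Gita's share (₹24,000) passes entirely to Wren.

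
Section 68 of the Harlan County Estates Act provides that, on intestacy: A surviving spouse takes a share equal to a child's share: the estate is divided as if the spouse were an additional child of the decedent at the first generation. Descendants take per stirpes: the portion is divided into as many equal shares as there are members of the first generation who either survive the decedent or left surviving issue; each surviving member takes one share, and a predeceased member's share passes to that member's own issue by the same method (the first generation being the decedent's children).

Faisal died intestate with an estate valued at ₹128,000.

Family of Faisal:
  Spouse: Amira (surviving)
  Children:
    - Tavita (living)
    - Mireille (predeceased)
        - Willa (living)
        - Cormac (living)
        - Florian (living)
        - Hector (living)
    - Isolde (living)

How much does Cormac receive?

Cormac receives ₹8,000.

The spouse counts as an additional share at the children's level, so there are 4 primary shares of ₹32,000. Amira takes one such share (₹32,000).
The children's combined portion (₹96,000) is divided into 3 shares of ₹32,000: Tavita and Isolde each take ₹32,000; Mireille's ₹32,000 share passes to Mireille's issue.
Mireille's share (₹32,000) is divided into 4 shares of ₹8,000: Willa, Cormac, Florian, and Hector each take ₹8,000.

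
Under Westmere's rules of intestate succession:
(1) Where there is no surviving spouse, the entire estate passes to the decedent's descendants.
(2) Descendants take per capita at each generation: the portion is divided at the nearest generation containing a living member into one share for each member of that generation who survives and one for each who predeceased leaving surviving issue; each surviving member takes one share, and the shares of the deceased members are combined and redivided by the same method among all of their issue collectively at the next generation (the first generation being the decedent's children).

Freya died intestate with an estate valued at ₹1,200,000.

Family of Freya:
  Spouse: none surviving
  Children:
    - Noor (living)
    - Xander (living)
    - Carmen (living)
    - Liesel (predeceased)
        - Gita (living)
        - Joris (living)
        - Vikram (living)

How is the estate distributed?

Noor: ₹300,000; Xander: ₹300,000; Carmen: ₹300,000; Gita: ₹100,000; Joris: ₹100,000; Vikram: ₹100,000

The entire ₹1,200,000 passes to the descendants.
That amount (₹1,200,000) is divided at the children's generation into 4 shares of ₹300,000. Noor, Xander, and Carmen each take ₹300,000. The remaining share for the deceased Liesel (₹300,000) is carried to the next generation.
That pool (₹300,000) is divided at the grandchildren's generation equally among Gita, Joris, and Vikram: ₹100,000 each.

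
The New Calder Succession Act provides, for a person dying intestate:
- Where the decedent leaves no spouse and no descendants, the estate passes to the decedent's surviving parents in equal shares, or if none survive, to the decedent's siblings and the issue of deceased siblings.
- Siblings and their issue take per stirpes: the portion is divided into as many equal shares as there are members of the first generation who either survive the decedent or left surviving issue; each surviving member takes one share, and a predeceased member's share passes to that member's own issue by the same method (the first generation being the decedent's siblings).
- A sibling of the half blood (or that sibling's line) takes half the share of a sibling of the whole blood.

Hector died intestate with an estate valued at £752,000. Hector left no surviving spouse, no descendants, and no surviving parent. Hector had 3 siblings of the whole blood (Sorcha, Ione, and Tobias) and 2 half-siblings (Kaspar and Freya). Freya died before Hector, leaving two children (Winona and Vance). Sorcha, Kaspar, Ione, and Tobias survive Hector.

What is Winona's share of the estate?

The entire £752,000 passes to the siblings and their issue.
Counting each half-blood sibling's line as half a unit, there are 4 units in £752,000, so one unit is £188,000. Whole-blood lines (Sorcha, Ione, and Tobias) take £188,000 each; half-blood lines (Kaspar and Freya) take £94,000 each.
Freya's share (£94,000) is divided into 2 shares of £47,000: Winona and Vance each take £47,000.

Winona receives £47,000.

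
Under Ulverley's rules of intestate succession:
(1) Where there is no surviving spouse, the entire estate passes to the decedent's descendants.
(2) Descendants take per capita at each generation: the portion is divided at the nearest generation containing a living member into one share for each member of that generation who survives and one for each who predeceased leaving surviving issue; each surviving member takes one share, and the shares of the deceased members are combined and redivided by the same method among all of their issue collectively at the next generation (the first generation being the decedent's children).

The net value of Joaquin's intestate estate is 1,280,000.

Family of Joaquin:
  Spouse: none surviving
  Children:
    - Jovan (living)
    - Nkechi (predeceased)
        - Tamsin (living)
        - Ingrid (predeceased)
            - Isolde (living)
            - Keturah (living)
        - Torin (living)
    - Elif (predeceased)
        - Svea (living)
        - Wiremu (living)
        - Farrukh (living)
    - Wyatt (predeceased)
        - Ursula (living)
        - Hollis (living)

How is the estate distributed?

The entire 1,280,000 passes to the descendants.
That amount (1,280,000) is divided at the children's generation into 4 shares of 320,000. Jovan takes 320,000. The 3 shares of the deceased (Nkechi, Elif, and Wyatt) are combined into a pool of 960,000.
That pool (960,000) is divided at the grandchildren's generation into 8 shares of 120,000. Tamsin, Torin, Svea, Wiremu, Farrukh, Ursula, and Hollis each take 120,000. The remaining share for the deceased Ingrid (120,000) is carried to the next generation.
That pool (120,000) is divided at the great-grandchildren's generation equally among Isolde and Keturah: 60,000 each.

Jovan: 320,000; Tamsin: 120,000; Isolde: 60,000; Keturah: 60,000; Torin: 120,000; Svea: 120,000; Wiremu: 120,000; Farrukh: 120,000; Ursula: 120,000; Hollis: 120,000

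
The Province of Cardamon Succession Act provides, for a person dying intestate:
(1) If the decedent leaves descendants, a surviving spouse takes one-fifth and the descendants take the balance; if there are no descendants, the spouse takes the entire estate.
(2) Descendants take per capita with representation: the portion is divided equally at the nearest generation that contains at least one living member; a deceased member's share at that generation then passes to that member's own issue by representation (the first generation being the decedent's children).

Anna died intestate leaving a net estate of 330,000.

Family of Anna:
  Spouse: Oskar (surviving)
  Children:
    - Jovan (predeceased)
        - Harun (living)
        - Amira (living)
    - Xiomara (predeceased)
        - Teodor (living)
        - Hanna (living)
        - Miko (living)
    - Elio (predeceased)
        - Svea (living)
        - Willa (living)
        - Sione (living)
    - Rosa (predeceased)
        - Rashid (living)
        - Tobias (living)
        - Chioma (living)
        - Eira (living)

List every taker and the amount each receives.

Oskar: 66,000; Harun: 22,000; Amira: 22,000; Teodor: 22,000; Hanna: 22,000; Miko: 22,000; Svea: 22,000; Willa: 22,000; Sione: 22,000; Rashid: 22,000; Tobias: 22,000; Chioma: 22,000; Eira: 22,000

Oskar takes one-fifth of 330,000 = 66,000. The remaining 264,000 passes to the descendants.
No child survives, so the initial division is made at the grandchildren's generation.
The descendants' portion (264,000) is divided into 12 shares of 22,000: Harun, Amira, Teodor, Hanna, Miko, Svea, Willa, Sione, Rashid, Tobias, Chioma, and Eira each take 22,000.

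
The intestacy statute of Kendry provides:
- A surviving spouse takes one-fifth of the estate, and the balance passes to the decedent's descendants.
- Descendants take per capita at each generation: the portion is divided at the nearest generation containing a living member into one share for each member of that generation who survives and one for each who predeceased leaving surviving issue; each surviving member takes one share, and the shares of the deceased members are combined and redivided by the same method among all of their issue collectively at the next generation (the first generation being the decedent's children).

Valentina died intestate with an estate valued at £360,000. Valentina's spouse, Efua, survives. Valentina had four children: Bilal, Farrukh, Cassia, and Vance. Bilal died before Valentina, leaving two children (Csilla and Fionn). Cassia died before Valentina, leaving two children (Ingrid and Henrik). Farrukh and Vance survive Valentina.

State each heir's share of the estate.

Efua takes one-fifth of £360,000 = £72,000. The remaining £288,000 passes to the descendants.
The descendants' portion (£288,000) is divided at the children's generation into 4 shares of £72,000. Farrukh and Vance each take £72,000. The 2 shares of the deceased (Bilal and Cassia) are combined into a pool of £144,000.
That pool (£144,000) is divided at the grandchildren's generation equally among Csilla, Fionn, Ingrid, and Henrik: £36,000 each.

Efua: £72,000; Csilla: £36,000; Fionn: £36,000; Farrukh: £72,000; Ingrid: £36,000; Henrik: £36,000; Vance: £72,000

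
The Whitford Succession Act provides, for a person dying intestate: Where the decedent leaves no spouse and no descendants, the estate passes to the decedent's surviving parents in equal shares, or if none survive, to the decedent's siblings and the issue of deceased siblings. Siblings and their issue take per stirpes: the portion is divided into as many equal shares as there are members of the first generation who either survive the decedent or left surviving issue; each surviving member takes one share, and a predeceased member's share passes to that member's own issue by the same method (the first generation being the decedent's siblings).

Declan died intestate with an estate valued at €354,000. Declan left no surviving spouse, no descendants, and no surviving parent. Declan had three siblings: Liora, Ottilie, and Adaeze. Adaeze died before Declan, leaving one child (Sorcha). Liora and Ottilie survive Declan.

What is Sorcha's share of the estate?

Sorcha receives €118,000.

The entire €354,000 passes to the siblings and their issue.
That amount (€354,000) is divided into 3 shares of €118,000: Liora and Ottilie each take €118,000; Adaeze's €118,000 share passes to Adaeze's issue.
Adaeze's share (€118,000) passes entirely to Sorcha.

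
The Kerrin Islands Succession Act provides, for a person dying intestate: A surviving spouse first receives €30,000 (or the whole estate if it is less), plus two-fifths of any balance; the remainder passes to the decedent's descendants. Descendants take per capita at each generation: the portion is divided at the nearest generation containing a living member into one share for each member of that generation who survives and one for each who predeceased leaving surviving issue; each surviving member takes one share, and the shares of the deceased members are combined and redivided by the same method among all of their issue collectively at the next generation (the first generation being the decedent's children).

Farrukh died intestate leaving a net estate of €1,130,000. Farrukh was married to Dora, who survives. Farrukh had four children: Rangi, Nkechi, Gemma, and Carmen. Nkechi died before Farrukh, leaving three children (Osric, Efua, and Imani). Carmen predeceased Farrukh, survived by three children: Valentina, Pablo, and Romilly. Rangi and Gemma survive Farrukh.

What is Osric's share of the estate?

Dora first takes €30,000, leaving a balance of €1,100,000. Dora then takes two-fifths of the balance (€440,000), for a total of €470,000. The remaining €660,000 passes to the descendants.
The descendants' portion (€660,000) is divided at the children's generation into 4 shares of €165,000. Rangi and Gemma each take €165,000. The 2 shares of the deceased (Nkechi and Carmen) are combined into a pool of €330,000.
That pool (€330,000) is divided at the grandchildren's generation equally among Osric, Efua, Imani, Valentina, Pablo, and Romilly: €55,000 each.

Osric receives €55,000.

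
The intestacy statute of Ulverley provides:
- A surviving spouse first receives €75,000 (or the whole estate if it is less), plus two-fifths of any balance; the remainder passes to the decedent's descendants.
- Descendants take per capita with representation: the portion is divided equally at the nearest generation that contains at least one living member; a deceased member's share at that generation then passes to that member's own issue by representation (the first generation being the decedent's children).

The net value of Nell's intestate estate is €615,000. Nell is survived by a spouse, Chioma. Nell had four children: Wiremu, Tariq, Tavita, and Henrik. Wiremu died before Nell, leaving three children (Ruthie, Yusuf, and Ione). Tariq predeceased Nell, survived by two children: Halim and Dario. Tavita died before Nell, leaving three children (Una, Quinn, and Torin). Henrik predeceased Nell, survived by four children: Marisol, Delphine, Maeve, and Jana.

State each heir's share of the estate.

Chioma: €291,000; Ruthie: €27,000; Yusuf: €27,000; Ione: €27,000; Halim: €27,000; Dario: €27,000; Una: €27,000; Quinn: €27,000; Torin: €27,000; Marisol: €27,000; Delphine: €27,000; Maeve: €27,000; Jana: €27,000

Chioma first takes €75,000, leaving a balance of €540,000. Chioma then takes two-fifths of the balance (€216,000), for a total of €291,000. The remaining €324,000 passes to the descendants.
No child survives, so the initial division is made at the grandchildren's generation.
The descendants' portion (€324,000) is divided into 12 shares of €27,000: Ruthie, Yusuf, Ione, Halim, Dario, Una, Quinn, Torin, Marisol, Delphine, Maeve, and Jana each take €27,000.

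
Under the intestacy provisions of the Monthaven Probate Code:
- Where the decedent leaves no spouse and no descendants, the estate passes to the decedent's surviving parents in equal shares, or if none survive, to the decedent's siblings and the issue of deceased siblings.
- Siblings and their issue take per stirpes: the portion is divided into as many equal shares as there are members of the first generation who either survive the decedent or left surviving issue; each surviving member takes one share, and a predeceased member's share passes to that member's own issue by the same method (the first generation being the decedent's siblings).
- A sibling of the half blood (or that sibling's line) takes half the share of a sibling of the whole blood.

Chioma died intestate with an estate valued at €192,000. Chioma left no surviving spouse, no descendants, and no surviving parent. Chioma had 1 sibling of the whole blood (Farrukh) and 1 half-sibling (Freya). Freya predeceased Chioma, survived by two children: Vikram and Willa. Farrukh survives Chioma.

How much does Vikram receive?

The entire €192,000 passes to the siblings and their issue.
Counting each half-blood sibling's line as half a unit, there are 3/2 units in €192,000, so one unit is €128,000. Whole-blood lines (Farrukh) take €128,000 each; half-blood lines (Freya) take €64,000 each.
Freya's share (€64,000) is divided into 2 shares of €32,000: Vikram and Willa each take €32,000.

Vikram receives €32,000.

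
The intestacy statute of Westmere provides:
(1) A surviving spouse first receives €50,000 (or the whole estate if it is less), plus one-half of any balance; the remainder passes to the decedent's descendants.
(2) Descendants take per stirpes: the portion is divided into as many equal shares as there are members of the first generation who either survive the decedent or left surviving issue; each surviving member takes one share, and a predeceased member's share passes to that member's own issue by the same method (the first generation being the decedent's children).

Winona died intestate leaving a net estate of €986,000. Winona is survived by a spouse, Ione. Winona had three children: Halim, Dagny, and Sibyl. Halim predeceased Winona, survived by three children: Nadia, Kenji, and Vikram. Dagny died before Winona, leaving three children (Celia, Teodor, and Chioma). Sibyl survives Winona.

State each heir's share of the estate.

Ione first takes €50,000, leaving a balance of €936,000. Ione then takes one-half of the balance (€468,000), for a total of €518,000. The remaining €468,000 passes to the descendants.
The descendants' portion (€468,000) is divided into 3 shares of €156,000: Sibyl takes €156,000; Halim's €156,000 share passes to Halim's issue; Dagny's €156,000 share passes to Dagny's issue.
Halim's share (€156,000) is divided into 3 shares of €52,000: Nadia, Kenji, and Vikram each take €52,000.
Dagny's share (€156,000) is divided into 3 shares of €52,000: Celia, Teodor, and Chioma each take €52,000.

Ione: €518,000; Nadia: €52,000; Kenji: €52,000; Vikram: €52,000; Celia: €52,000; Teodor: €52,000; Chioma: €52,000; Sibyl: €156,000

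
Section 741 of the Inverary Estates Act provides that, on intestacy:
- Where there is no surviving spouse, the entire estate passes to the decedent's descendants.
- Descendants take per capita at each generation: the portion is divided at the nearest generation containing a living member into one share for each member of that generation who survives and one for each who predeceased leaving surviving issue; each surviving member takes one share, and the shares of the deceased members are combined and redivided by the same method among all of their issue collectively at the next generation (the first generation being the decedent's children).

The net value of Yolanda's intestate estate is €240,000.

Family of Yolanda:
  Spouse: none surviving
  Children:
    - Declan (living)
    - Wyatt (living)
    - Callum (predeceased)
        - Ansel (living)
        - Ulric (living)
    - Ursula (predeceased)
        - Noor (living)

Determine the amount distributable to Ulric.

The entire €240,000 passes to the descendants.
That amount (€240,000) is divided at the children's generation into 4 shares of €60,000. Declan and Wyatt each take €60,000. The 2 shares of the deceased (Callum and Ursula) are combined into a pool of €120,000.
That pool (€120,000) is divided at the grandchildren's generation equally among Ansel, Ulric, and Noor: €40,000 each.

Ulric receives €40,000.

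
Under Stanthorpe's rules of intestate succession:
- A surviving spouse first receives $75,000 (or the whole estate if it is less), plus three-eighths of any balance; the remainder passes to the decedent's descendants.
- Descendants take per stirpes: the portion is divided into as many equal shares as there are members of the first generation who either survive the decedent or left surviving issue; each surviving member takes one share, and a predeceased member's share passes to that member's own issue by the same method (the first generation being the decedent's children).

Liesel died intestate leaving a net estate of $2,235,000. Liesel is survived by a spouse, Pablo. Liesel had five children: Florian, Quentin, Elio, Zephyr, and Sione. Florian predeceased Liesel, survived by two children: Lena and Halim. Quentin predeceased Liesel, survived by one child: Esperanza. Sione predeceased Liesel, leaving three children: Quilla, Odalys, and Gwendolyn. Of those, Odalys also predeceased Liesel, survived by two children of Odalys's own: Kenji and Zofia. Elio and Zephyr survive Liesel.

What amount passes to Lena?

Lena receives $135,000.

Pablo first takes $75,000, leaving a balance of $2,160,000. Pablo then takes three-eighths of the balance ($810,000), for a total of $885,000. The remaining $1,350,000 passes to the descendants.
The descendants' portion ($1,350,000) is divided into 5 shares of $270,000: Elio and Zephyr each take $270,000; Florian's $270,000 share passes to Florian's issue; Quentin's $270,000 share passes to Quentin's issue; Sione's $270,000 share passes to Sione's issue.
Florian's share ($270,000) is divided into 2 shares of $135,000: Lena and Halim each take $135,000.
Quentin's share ($270,000) passes entirely to Esperanza.
Sione's share ($270,000) is divided into 3 shares of $90,000: Quilla and Gwendolyn each take $90,000; Odalys's $90,000 share passes to Odalys's issue.
Odalys's share ($90,000) is divided into 2 shares of $45,000: Kenji and Zofia each take $45,000.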